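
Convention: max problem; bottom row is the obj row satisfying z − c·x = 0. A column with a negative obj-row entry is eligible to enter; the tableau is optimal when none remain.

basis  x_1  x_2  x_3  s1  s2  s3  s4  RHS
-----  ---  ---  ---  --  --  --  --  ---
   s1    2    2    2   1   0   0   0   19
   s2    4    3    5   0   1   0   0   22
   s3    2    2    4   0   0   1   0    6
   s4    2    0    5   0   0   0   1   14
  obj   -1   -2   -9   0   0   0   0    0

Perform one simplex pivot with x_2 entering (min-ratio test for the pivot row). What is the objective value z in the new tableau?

Ratio test on column x_2 — row 1: 19/2 = 19/2; row 2: 22/3 = 22/3; row 3: 6/2 = 3; row 4: entry 0 ≤ 0. Minimum is 3 at row 3 (s3 leaves); pivot element 2.
Pivot on row 3; the obj-row RHS becomes 0 − (-2)·3 = 6.

6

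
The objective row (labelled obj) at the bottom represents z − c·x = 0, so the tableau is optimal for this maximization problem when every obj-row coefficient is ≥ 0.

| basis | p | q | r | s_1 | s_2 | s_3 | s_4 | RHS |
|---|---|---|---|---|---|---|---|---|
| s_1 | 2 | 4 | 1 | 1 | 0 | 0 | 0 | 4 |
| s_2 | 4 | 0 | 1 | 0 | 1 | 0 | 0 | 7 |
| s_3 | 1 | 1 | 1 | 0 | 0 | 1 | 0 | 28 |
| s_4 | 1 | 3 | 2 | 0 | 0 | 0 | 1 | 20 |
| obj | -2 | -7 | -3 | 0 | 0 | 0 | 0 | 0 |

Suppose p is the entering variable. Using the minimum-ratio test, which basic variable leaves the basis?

s_2

Column p entries and ratios — s_1: 4/2 = 2; s_2: 7/4 = 7/4; s_3: 28/1 = 28; s_4: 20/1 = 20.
Smallest ratio is 7/4 in the row of s_2, so s_2 leaves.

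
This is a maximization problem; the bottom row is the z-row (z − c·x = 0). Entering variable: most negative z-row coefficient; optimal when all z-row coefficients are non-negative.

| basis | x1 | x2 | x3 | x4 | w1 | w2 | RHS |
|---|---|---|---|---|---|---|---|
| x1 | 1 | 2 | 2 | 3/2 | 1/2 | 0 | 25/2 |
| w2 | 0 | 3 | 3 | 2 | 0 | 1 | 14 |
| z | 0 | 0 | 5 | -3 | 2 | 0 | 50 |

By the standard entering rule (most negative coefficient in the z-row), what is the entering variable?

Negative z-row entries: x4: -3.
The most negative is -3 in column x4, so x4 enters.

x4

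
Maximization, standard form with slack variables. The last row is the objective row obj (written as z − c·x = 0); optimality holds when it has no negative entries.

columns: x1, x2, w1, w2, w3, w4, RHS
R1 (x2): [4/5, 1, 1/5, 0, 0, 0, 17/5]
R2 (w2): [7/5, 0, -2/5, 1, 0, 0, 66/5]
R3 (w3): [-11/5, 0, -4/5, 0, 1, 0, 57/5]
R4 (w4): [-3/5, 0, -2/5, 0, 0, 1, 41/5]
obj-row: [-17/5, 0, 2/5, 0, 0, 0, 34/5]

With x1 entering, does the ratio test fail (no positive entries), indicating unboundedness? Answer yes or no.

no

Column x1 has positive entries in row(s) 1, 2, so the ratio test bounds it — not unbounded.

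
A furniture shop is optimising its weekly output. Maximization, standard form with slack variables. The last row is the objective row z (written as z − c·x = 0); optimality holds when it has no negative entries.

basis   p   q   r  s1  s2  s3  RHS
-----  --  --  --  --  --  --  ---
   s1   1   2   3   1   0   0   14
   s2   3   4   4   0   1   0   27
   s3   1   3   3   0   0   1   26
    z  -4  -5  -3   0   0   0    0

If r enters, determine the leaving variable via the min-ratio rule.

Column r entries and ratios — s1: 14/3 = 14/3; s2: 27/4 = 27/4; s3: 26/3 = 26/3.
Smallest ratio is 14/3 in the row of s1, so s1 leaves.

s1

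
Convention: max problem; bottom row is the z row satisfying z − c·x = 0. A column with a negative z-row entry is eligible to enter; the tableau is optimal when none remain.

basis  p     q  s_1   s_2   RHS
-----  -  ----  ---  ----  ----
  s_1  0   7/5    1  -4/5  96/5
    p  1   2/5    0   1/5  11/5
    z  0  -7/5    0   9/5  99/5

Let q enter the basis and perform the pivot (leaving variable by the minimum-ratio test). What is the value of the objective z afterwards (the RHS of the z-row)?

Ratio test on column q — row 1: (96/5)/(7/5) = 96/7; row 2: (11/5)/(2/5) = 11/2. Minimum is 11/2 at row 2 (p leaves); pivot element 2/5.
Pivot on row 2; the z-row RHS becomes 99/5 − (-7/5)·(11/2) = 55/2.

55/2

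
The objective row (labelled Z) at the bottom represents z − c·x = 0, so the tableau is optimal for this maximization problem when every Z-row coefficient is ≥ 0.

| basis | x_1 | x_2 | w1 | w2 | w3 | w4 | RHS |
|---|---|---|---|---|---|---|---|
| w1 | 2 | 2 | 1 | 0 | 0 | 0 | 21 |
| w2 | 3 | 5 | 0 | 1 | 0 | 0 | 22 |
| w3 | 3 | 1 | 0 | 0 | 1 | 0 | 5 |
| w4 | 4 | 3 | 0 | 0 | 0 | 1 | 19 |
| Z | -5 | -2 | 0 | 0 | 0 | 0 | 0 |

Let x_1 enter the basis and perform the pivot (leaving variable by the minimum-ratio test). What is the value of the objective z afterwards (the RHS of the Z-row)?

Ratio test on column x_1 — row 1: 21/2 = 21/2; row 2: 22/3 = 22/3; row 3: 5/3 = 5/3; row 4: 19/4 = 19/4. Minimum is 5/3 at row 3 (w3 leaves); pivot element 3.
Pivot on row 3; the Z-row RHS becomes 0 − (-5)·(5/3) = 25/3.

25/3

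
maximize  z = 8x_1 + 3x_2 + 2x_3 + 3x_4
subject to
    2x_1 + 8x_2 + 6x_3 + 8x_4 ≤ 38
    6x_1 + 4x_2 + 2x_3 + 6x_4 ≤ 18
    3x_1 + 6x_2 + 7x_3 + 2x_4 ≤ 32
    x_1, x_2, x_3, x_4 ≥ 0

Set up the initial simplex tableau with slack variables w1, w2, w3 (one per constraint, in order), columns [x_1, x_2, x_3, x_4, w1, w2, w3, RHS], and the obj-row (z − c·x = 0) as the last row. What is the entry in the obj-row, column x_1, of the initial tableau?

-8

The obj-row carries the negated objective coefficients: the x_1 entry is -8.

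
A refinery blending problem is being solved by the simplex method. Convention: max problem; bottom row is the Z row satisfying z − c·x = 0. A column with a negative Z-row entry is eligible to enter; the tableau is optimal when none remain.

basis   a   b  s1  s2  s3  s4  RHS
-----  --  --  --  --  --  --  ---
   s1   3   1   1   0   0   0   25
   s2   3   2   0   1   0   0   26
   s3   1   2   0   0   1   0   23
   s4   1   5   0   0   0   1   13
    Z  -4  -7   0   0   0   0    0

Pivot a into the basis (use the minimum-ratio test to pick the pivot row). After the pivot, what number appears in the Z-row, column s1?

4/3

Ratio test on column a — row 1: 25/3 = 25/3; row 2: 26/3 = 26/3; row 3: 23/1 = 23; row 4: 13/1 = 13. Minimum is 25/3 at row 1 (s1 leaves); pivot element 3.
Divide row 1 by 3; eliminate column a from the other rows.
Z-row update in column s1: 0 − (-4)·(1/3) = 4/3.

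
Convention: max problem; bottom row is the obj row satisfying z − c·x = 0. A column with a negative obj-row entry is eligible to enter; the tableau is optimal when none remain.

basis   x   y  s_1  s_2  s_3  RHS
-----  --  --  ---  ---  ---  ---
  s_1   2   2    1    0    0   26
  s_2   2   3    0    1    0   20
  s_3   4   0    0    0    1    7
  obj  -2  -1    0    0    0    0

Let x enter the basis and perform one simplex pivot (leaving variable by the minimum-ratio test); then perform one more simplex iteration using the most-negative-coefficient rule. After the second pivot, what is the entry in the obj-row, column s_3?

Ratio test on column x — row 1: 26/2 = 13; row 2: 20/2 = 10; row 3: 7/4 = 7/4. Minimum is 7/4 at row 3 (s_3 leaves); pivot element 4.
Divide row 3 by 4; eliminate column x from the other rows.
Second iteration: most negative obj-row entry is -1 in column y, so y enters.
Ratio test on column y — row 1: (45/2)/2 = 45/4; row 2: (33/2)/3 = 11/2; row 3: entry 0 ≤ 0. Minimum is 11/2 at row 2 (s_2 leaves); pivot element 3.
Divide row 2 by 3; eliminate column y from the other rows.
After both pivots, the entry at the obj-row, column s_3 is 1/3.

1/3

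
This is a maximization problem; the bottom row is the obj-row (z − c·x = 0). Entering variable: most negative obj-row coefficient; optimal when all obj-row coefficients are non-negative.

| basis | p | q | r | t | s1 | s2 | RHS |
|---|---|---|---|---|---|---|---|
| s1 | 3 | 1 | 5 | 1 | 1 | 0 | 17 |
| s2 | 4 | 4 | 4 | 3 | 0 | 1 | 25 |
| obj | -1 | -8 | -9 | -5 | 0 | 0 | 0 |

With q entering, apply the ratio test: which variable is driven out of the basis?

s2

Column q entries and ratios — s1: 17/1 = 17; s2: 25/4 = 25/4.
Smallest ratio is 25/4 in the row of s2, so s2 leaves.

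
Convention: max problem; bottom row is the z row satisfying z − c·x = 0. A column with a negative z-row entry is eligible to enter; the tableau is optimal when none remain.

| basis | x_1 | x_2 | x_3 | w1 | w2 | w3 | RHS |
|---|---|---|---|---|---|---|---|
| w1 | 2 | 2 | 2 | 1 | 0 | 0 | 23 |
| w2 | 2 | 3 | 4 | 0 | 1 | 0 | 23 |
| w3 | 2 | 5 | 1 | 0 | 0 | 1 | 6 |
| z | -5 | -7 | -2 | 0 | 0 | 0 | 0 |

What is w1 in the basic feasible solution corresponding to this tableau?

23

w1 is basic (row 1); its value is the RHS of that row, 23.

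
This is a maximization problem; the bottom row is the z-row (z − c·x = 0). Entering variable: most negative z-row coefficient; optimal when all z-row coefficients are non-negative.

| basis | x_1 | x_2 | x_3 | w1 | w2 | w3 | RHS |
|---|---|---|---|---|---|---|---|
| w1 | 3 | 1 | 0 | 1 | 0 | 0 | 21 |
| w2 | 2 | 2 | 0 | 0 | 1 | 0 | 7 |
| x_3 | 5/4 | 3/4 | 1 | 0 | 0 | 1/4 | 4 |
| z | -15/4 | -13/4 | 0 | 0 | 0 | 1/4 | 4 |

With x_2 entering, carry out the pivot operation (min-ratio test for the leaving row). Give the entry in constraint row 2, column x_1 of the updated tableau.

Ratio test on column x_2 — row 1: 21/1 = 21; row 2: 7/2 = 7/2; row 3: 4/(3/4) = 16/3. Minimum is 7/2 at row 2 (w2 leaves); pivot element 2.
Divide row 2 by 2; eliminate column x_2 from the other rows.
In the new row 2, the x_1 entry is the old entry divided by the pivot: 2/2 = 1.

1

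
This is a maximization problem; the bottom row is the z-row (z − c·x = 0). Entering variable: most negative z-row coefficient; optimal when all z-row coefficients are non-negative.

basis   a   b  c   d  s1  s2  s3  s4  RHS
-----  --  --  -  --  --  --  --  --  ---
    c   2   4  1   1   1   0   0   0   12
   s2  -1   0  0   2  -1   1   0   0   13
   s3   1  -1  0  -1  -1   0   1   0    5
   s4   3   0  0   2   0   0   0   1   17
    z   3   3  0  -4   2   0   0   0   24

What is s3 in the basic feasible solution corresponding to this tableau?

s3 is basic (row 3); its value is the RHS of that row, 5.

5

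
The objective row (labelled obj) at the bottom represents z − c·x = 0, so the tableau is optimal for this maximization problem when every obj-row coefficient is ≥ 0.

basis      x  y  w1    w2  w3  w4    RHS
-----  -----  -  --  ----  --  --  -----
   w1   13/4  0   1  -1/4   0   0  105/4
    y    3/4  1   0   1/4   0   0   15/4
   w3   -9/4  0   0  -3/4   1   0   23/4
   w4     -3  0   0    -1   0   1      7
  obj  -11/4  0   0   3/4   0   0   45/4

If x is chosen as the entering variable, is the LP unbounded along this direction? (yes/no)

Column x has positive entries in row(s) 1, 2, so the ratio test bounds it — not unbounded.

no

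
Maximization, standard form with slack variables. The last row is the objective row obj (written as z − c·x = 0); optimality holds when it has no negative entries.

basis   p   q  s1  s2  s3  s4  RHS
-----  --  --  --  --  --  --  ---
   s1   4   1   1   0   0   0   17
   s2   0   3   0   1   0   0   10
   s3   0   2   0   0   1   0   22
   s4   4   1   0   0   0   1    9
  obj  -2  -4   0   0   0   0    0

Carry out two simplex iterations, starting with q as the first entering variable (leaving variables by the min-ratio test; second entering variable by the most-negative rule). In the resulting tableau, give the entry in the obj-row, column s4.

1/2

Ratio test on column q — row 1: 17/1 = 17; row 2: 10/3 = 10/3; row 3: 22/2 = 11; row 4: 9/1 = 9. Minimum is 10/3 at row 2 (s2 leaves); pivot element 3.
Divide row 2 by 3; eliminate column q from the other rows.
Second iteration: most negative obj-row entry is -2 in column p, so p enters.
Ratio test on column p — row 1: (41/3)/4 = 41/12; row 2: entry 0 ≤ 0; row 3: entry 0 ≤ 0; row 4: (17/3)/4 = 17/12. Minimum is 17/12 at row 4 (s4 leaves); pivot element 4.
Divide row 4 by 4; eliminate column p from the other rows.
After both pivots, the entry at the obj-row, column s4 is 1/2.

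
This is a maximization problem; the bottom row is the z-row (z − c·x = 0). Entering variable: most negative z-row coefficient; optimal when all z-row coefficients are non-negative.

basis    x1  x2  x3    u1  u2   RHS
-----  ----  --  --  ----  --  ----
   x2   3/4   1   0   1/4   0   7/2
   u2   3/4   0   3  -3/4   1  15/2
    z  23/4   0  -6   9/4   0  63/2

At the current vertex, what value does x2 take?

7/2

x2 is basic (row 1); its value is the RHS of that row, 7/2.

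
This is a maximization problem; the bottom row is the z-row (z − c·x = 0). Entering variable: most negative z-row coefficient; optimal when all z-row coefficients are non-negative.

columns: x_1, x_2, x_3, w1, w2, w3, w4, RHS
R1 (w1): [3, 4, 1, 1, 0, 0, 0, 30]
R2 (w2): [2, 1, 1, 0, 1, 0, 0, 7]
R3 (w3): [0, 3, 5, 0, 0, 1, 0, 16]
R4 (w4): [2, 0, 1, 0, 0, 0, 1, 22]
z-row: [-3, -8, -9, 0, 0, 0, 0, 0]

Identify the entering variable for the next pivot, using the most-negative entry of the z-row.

x_3

Negative z-row entries: x_1: -3, x_2: -8, x_3: -9.
The most negative is -9 in column x_3, so x_3 enters.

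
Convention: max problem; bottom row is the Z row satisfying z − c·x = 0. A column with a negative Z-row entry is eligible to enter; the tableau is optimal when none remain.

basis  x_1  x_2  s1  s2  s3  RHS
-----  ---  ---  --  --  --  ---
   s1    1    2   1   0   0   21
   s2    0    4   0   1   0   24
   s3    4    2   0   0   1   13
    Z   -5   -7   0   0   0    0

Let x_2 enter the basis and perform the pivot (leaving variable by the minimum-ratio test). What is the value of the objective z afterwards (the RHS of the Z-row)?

42

Ratio test on column x_2 — row 1: 21/2 = 21/2; row 2: 24/4 = 6; row 3: 13/2 = 13/2. Minimum is 6 at row 2 (s2 leaves); pivot element 4.
Pivot on row 2; the Z-row RHS becomes 0 − (-7)·6 = 42.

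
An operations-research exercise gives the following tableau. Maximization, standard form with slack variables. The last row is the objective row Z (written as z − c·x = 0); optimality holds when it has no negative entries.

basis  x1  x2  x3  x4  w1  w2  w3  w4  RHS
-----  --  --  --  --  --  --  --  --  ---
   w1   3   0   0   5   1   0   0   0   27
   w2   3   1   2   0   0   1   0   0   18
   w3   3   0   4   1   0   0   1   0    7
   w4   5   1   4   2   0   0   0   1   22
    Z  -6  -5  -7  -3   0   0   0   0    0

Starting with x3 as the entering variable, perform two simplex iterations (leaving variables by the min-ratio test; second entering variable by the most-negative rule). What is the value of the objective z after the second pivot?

Ratio test on column x3 — row 1: entry 0 ≤ 0; row 2: 18/2 = 9; row 3: 7/4 = 7/4; row 4: 22/4 = 11/2. Minimum is 7/4 at row 3 (w3 leaves); pivot element 4.
Pivot on row 3; the Z-row RHS becomes 0 − (-7)·(7/4) = 49/4.
Next entering variable (most negative Z-row entry -5): x2.
Ratio test on column x2 — row 1: entry 0 ≤ 0; row 2: (29/2)/1 = 29/2; row 3: entry 0 ≤ 0; row 4: 15/1 = 15. Minimum is 29/2 at row 2 (w2 leaves); pivot element 1.
After the second pivot the Z-row RHS is 49/4 − (-5)·(29/2) = 339/4.

339/4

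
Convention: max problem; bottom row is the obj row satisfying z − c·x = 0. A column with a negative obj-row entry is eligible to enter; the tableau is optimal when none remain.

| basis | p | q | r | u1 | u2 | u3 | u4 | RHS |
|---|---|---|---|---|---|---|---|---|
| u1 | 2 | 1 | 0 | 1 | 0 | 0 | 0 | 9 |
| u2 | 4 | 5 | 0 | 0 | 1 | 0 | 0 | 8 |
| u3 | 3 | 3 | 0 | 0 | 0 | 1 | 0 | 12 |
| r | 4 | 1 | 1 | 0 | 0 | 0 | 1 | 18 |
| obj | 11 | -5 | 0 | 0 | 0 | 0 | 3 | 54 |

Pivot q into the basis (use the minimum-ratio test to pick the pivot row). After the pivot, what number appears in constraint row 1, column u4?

0

Ratio test on column q — row 1: 9/1 = 9; row 2: 8/5 = 8/5; row 3: 12/3 = 4; row 4: 18/1 = 18. Minimum is 8/5 at row 2 (u2 leaves); pivot element 5.
Divide row 2 by 5; eliminate column q from the other rows.
Row 1 update in column u4: 0 − 1·0 = 0.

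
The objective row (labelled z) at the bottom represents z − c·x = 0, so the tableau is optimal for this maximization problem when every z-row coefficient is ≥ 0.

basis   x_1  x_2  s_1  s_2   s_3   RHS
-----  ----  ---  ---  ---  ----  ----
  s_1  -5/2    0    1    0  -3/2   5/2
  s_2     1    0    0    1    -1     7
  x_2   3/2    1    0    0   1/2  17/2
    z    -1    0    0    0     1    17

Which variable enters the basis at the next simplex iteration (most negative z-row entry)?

x_1

Negative z-row entries: x_1: -1.
The most negative is -1 in column x_1, so x_1 enters.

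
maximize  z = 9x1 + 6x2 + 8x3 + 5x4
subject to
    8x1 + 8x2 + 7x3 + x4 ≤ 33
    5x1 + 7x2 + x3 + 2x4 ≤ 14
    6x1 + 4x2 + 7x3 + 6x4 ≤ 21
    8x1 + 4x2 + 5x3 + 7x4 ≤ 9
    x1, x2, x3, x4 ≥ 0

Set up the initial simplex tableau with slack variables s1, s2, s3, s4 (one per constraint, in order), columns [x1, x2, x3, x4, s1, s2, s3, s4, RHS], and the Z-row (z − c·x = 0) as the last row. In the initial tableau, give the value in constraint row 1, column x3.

7

Constraint 1 has coefficient 7 on x3.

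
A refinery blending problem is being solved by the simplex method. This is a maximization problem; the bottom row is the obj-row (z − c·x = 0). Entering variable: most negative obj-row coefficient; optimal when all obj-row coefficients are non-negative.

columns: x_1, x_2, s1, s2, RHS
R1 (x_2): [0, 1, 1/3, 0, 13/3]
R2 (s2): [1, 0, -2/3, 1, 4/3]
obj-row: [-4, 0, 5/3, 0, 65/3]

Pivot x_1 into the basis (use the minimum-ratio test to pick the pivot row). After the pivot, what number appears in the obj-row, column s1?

Ratio test on column x_1 — row 1: entry 0 ≤ 0; row 2: (4/3)/1 = 4/3. Minimum is 4/3 at row 2 (s2 leaves); pivot element 1.
Divide row 2 by 1; eliminate column x_1 from the other rows.
obj-row update in column s1: 5/3 − (-4)·(-2/3) = -1.

-1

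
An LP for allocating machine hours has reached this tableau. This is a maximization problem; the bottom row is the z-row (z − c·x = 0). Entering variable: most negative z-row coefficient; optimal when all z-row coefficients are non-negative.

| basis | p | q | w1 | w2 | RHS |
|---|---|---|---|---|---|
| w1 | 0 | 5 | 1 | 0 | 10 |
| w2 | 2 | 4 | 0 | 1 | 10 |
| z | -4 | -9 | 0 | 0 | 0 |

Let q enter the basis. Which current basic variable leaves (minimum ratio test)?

w1

Column q entries and ratios — w1: 10/5 = 2; w2: 10/4 = 5/2.
Smallest ratio is 2 in the row of w1, so w1 leaves.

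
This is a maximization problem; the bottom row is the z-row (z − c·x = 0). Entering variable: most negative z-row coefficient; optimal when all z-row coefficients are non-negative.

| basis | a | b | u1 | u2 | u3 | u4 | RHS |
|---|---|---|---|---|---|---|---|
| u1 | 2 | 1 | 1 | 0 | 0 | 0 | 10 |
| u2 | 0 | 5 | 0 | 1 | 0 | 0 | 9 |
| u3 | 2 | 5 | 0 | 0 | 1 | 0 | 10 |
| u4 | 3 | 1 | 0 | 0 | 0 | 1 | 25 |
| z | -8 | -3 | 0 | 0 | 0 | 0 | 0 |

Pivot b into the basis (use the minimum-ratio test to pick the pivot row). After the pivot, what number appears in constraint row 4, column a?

3

Ratio test on column b — row 1: 10/1 = 10; row 2: 9/5 = 9/5; row 3: 10/5 = 2; row 4: 25/1 = 25. Minimum is 9/5 at row 2 (u2 leaves); pivot element 5.
Divide row 2 by 5; eliminate column b from the other rows.
Row 4 update in column a: 3 − 1·0 = 3.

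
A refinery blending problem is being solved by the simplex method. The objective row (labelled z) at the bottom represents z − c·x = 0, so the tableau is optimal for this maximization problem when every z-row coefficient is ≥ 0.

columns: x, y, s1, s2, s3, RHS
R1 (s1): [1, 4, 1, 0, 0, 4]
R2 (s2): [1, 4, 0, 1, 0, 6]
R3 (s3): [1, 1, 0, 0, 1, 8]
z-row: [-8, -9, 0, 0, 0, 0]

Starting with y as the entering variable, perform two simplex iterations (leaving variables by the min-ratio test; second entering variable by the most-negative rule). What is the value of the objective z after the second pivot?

32

Ratio test on column y — row 1: 4/4 = 1; row 2: 6/4 = 3/2; row 3: 8/1 = 8. Minimum is 1 at row 1 (s1 leaves); pivot element 4.
Pivot on row 1; the z-row RHS becomes 0 − (-9)·1 = 9.
Next entering variable (most negative z-row entry -23/4): x.
Ratio test on column x — row 1: 1/(1/4) = 4; row 2: entry 0 ≤ 0; row 3: 7/(3/4) = 28/3. Minimum is 4 at row 1 (y leaves); pivot element 1/4.
After the second pivot the z-row RHS is 9 − (-23/4)·4 = 32.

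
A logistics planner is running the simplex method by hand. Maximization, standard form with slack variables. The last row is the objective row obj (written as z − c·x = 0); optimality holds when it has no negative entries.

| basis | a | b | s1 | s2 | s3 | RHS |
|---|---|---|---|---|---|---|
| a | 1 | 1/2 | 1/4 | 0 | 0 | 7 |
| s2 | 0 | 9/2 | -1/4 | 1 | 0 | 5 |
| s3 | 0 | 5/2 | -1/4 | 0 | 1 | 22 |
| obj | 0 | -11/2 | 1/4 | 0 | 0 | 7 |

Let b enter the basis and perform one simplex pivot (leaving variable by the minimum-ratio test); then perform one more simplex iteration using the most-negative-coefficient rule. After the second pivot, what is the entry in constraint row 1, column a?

Ratio test on column b — row 1: 7/(1/2) = 14; row 2: 5/(9/2) = 10/9; row 3: 22/(5/2) = 44/5. Minimum is 10/9 at row 2 (s2 leaves); pivot element 9/2.
Divide row 2 by 9/2; eliminate column b from the other rows.
Second iteration: most negative obj-row entry is -1/18 in column s1, so s1 enters.
Ratio test on column s1 — row 1: (58/9)/(5/18) = 116/5; row 2: entry -1/18 ≤ 0; row 3: entry -1/9 ≤ 0. Minimum is 116/5 at row 1 (a leaves); pivot element 5/18.
Divide row 1 by 5/18; eliminate column s1 from the other rows.
After both pivots, the entry at constraint row 1, column a is 18/5.

18/5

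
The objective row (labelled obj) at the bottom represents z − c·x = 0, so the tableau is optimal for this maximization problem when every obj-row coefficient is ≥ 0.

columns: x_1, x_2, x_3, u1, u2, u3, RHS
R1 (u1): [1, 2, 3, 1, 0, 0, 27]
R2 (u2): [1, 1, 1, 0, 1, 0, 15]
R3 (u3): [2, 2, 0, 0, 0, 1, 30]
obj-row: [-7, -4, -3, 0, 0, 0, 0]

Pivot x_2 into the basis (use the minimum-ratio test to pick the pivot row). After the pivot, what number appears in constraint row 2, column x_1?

Ratio test on column x_2 — row 1: 27/2 = 27/2; row 2: 15/1 = 15; row 3: 30/2 = 15. Minimum is 27/2 at row 1 (u1 leaves); pivot element 2.
Divide row 1 by 2; eliminate column x_2 from the other rows.
Row 2 update in column x_1: 1 − 1·(1/2) = 1/2.

1/2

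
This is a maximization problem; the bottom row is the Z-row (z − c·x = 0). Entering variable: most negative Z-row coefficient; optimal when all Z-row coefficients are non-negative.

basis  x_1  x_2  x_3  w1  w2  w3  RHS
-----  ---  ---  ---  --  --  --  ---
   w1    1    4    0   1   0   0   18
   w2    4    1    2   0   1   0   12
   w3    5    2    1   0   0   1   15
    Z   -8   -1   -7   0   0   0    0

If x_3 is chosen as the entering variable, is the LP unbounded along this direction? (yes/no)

Column x_3 has positive entries in row(s) 2, 3, so the ratio test bounds it — not unbounded.

no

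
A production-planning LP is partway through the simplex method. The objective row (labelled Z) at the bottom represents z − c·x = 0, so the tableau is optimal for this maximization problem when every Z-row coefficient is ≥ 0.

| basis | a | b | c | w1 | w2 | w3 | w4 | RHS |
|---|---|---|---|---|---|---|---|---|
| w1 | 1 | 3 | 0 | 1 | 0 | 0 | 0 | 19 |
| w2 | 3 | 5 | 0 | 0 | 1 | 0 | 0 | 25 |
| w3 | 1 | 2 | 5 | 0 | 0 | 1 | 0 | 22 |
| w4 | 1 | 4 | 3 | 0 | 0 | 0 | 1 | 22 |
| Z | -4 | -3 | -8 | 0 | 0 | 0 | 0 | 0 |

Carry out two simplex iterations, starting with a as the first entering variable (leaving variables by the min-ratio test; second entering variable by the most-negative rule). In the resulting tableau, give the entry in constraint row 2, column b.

Ratio test on column a — row 1: 19/1 = 19; row 2: 25/3 = 25/3; row 3: 22/1 = 22; row 4: 22/1 = 22. Minimum is 25/3 at row 2 (w2 leaves); pivot element 3.
Divide row 2 by 3; eliminate column a from the other rows.
Second iteration: most negative Z-row entry is -8 in column c, so c enters.
Ratio test on column c — row 1: entry 0 ≤ 0; row 2: entry 0 ≤ 0; row 3: (41/3)/5 = 41/15; row 4: (41/3)/3 = 41/9. Minimum is 41/15 at row 3 (w3 leaves); pivot element 5.
Divide row 3 by 5; eliminate column c from the other rows.
After both pivots, the entry at constraint row 2, column b is 5/3.

5/3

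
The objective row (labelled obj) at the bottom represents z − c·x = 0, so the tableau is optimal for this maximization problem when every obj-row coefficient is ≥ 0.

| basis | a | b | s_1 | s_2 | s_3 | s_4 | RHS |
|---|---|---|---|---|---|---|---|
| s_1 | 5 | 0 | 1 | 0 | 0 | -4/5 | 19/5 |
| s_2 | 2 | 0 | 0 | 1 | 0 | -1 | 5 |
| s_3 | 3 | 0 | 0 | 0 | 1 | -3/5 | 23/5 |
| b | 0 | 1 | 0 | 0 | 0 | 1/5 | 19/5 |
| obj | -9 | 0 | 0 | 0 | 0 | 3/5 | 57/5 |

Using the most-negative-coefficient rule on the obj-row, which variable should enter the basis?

a

Negative obj-row entries: a: -9.
The most negative is -9 in column a, so a enters.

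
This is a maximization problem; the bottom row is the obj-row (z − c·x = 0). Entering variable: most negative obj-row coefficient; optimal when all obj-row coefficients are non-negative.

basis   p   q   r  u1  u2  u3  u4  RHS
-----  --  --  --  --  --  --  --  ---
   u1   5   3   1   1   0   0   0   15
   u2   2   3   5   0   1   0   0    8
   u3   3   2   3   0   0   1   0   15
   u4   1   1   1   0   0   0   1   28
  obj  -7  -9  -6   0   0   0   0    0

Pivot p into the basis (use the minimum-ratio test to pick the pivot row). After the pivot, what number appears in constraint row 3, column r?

12/5

Ratio test on column p — row 1: 15/5 = 3; row 2: 8/2 = 4; row 3: 15/3 = 5; row 4: 28/1 = 28. Minimum is 3 at row 1 (u1 leaves); pivot element 5.
Divide row 1 by 5; eliminate column p from the other rows.
Row 3 update in column r: 3 − 3·(1/5) = 12/5.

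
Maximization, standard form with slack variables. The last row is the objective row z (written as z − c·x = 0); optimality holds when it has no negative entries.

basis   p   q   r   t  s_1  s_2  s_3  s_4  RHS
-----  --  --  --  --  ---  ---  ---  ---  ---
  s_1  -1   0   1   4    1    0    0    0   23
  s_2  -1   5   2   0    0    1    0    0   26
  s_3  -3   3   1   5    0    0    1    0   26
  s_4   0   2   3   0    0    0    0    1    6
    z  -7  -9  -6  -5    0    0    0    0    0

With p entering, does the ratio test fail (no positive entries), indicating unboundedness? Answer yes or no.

Every constraint-row entry in column p is ≤ 0, so increasing p is unbounded.

yes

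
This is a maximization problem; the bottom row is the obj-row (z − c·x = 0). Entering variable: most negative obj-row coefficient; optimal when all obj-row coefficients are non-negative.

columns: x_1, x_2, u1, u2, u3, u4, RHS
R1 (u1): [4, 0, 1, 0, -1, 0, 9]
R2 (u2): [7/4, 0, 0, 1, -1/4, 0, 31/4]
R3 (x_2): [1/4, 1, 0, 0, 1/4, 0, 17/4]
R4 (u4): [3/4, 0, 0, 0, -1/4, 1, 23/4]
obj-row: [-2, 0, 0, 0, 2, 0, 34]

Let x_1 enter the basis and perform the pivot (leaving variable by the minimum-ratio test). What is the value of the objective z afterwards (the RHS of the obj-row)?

77/2

Ratio test on column x_1 — row 1: 9/4 = 9/4; row 2: (31/4)/(7/4) = 31/7; row 3: (17/4)/(1/4) = 17; row 4: (23/4)/(3/4) = 23/3. Minimum is 9/4 at row 1 (u1 leaves); pivot element 4.
Pivot on row 1; the obj-row RHS becomes 34 − (-2)·(9/4) = 77/2.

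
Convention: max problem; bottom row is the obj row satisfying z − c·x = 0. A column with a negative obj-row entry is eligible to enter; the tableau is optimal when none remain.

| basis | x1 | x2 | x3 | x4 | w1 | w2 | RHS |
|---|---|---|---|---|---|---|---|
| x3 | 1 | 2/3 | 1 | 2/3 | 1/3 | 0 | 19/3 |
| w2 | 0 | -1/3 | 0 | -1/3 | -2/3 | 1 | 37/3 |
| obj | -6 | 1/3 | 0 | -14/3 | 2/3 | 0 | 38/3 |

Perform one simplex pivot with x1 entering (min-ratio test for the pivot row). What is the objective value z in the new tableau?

Ratio test on column x1 — row 1: (19/3)/1 = 19/3; row 2: entry 0 ≤ 0. Minimum is 19/3 at row 1 (x3 leaves); pivot element 1.
Pivot on row 1; the obj-row RHS becomes 38/3 − (-6)·(19/3) = 152/3.

152/3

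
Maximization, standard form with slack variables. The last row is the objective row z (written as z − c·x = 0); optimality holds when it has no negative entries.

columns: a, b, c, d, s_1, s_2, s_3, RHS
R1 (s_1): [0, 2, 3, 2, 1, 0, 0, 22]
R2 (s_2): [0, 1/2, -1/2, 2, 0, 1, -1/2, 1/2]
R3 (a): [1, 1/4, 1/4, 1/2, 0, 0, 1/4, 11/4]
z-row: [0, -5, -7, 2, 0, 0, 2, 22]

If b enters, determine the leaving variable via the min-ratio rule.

Column b entries and ratios — s_1: 22/2 = 11; s_2: (1/2)/(1/2) = 1; a: (11/4)/(1/4) = 11.
Smallest ratio is 1 in the row of s_2, so s_2 leaves.

s_2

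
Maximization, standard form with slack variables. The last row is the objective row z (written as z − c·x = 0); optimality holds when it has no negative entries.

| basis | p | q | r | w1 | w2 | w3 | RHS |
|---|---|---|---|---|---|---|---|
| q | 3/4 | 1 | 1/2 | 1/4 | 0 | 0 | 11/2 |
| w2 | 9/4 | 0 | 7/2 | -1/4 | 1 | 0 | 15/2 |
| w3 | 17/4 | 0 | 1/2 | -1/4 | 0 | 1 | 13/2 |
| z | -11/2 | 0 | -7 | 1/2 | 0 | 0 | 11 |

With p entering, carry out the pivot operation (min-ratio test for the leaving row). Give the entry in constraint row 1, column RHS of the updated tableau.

Ratio test on column p — row 1: (11/2)/(3/4) = 22/3; row 2: (15/2)/(9/4) = 10/3; row 3: (13/2)/(17/4) = 26/17. Minimum is 26/17 at row 3 (w3 leaves); pivot element 17/4.
Divide row 3 by 17/4; eliminate column p from the other rows.
Row 1 update in column RHS: 11/2 − (3/4)·(26/17) = 74/17.

74/17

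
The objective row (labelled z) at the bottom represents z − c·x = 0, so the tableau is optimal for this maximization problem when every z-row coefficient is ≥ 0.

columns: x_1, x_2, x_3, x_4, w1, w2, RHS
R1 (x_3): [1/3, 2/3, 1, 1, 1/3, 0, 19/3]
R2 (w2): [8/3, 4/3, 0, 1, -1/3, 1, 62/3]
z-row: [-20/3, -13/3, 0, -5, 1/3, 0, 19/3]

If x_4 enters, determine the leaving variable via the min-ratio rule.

Column x_4 entries and ratios — x_3: (19/3)/1 = 19/3; w2: (62/3)/1 = 62/3.
Smallest ratio is 19/3 in the row of x_3, so x_3 leaves.

x_3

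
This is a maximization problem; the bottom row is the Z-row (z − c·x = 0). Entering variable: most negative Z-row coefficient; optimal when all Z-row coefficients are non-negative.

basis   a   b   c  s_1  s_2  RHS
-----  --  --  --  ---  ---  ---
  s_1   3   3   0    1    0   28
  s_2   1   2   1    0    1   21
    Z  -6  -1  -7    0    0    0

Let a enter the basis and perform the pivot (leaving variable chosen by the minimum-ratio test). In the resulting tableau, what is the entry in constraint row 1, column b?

Ratio test on column a — row 1: 28/3 = 28/3; row 2: 21/1 = 21. Minimum is 28/3 at row 1 (s_1 leaves); pivot element 3.
Divide row 1 by 3; eliminate column a from the other rows.
In the new row 1, the b entry is the old entry divided by the pivot: 3/3 = 1.

1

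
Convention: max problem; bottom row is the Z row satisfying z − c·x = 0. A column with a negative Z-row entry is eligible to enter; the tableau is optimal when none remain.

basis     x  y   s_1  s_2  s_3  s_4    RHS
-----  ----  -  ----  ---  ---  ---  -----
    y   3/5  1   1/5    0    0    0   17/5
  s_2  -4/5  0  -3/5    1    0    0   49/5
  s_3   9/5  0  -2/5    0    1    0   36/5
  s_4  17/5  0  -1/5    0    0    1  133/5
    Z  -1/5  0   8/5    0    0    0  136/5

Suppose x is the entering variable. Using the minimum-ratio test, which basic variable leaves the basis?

s_3

Column x entries and ratios — y: (17/5)/(3/5) = 17/3; s_2: -4/5 ≤ 0, skip; s_3: (36/5)/(9/5) = 4; s_4: (133/5)/(17/5) = 133/17.
Smallest ratio is 4 in the row of s_3, so s_3 leaves.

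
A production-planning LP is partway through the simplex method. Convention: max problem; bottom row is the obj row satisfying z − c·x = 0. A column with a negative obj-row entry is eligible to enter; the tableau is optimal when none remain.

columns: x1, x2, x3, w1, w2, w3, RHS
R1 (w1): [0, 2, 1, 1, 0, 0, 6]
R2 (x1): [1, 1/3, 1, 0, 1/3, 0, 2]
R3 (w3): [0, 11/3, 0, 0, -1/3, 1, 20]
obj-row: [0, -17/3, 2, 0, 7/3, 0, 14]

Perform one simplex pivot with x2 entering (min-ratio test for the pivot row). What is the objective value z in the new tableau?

Ratio test on column x2 — row 1: 6/2 = 3; row 2: 2/(1/3) = 6; row 3: 20/(11/3) = 60/11. Minimum is 3 at row 1 (w1 leaves); pivot element 2.
Pivot on row 1; the obj-row RHS becomes 14 − (-17/3)·3 = 31.

31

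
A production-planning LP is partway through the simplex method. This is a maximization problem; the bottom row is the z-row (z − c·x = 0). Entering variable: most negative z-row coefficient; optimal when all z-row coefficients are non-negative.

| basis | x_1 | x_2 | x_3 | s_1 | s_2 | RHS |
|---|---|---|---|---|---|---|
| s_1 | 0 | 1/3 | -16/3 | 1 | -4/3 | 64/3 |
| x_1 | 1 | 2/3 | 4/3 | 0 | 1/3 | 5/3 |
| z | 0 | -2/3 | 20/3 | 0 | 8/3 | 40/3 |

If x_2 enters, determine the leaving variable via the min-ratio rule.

x_1

Column x_2 entries and ratios — s_1: (64/3)/(1/3) = 64; x_1: (5/3)/(2/3) = 5/2.
Smallest ratio is 5/2 in the row of x_1, so x_1 leaves.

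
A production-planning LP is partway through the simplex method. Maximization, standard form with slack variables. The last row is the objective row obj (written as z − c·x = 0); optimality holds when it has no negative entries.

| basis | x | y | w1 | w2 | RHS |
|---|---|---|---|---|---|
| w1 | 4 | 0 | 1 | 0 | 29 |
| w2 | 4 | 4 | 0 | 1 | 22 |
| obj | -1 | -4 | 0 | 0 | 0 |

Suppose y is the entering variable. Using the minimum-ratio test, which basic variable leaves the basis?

Column y entries and ratios — w1: 0 ≤ 0, skip; w2: 22/4 = 11/2.
Smallest ratio is 11/2 in the row of w2, so w2 leaves.

w2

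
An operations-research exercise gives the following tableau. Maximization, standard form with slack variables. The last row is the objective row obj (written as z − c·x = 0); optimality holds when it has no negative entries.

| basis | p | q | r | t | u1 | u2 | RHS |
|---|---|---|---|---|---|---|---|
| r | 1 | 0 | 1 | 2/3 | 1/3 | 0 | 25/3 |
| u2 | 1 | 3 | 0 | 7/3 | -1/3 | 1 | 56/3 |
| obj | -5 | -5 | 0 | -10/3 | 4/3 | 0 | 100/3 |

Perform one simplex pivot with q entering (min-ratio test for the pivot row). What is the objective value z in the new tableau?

580/9

Ratio test on column q — row 1: entry 0 ≤ 0; row 2: (56/3)/3 = 56/9. Minimum is 56/9 at row 2 (u2 leaves); pivot element 3.
Pivot on row 2; the obj-row RHS becomes 100/3 − (-5)·(56/9) = 580/9.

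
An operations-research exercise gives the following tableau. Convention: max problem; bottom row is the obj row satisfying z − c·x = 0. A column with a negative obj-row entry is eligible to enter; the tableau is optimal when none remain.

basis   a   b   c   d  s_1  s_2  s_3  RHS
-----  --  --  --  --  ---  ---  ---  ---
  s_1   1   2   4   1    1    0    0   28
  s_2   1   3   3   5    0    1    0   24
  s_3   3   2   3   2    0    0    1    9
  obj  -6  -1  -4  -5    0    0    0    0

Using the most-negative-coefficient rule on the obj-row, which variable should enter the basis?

a

Negative obj-row entries: a: -6, b: -1, c: -4, d: -5.
The most negative is -6 in column a, so a enters.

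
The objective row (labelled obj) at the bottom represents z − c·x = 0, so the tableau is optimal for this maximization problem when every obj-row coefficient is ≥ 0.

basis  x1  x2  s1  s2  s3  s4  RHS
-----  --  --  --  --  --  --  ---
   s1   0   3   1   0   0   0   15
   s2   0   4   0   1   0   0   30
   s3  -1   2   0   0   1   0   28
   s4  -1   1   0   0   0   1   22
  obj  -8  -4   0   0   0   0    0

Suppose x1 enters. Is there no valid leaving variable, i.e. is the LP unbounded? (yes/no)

Every constraint-row entry in column x1 is ≤ 0, so increasing x1 is unbounded.

yes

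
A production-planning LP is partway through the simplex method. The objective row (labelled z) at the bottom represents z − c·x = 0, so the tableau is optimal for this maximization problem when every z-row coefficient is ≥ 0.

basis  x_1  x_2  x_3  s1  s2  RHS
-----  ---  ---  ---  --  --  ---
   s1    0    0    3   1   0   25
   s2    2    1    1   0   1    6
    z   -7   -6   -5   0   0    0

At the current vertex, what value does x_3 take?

x_3 is not in the basis, so in the current basic feasible solution x_3 = 0.

0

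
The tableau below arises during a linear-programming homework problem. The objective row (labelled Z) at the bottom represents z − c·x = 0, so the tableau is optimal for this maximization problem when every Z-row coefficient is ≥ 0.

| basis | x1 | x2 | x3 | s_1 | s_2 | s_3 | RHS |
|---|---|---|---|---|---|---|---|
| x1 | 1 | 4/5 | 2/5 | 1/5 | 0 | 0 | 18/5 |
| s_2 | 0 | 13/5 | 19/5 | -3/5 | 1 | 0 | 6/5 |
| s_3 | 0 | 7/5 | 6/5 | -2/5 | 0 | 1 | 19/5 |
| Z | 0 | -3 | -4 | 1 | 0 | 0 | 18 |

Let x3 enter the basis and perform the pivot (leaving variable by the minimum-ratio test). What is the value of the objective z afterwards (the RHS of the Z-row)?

Ratio test on column x3 — row 1: (18/5)/(2/5) = 9; row 2: (6/5)/(19/5) = 6/19; row 3: (19/5)/(6/5) = 19/6. Minimum is 6/19 at row 2 (s_2 leaves); pivot element 19/5.
Pivot on row 2; the Z-row RHS becomes 18 − (-4)·(6/19) = 366/19.

366/19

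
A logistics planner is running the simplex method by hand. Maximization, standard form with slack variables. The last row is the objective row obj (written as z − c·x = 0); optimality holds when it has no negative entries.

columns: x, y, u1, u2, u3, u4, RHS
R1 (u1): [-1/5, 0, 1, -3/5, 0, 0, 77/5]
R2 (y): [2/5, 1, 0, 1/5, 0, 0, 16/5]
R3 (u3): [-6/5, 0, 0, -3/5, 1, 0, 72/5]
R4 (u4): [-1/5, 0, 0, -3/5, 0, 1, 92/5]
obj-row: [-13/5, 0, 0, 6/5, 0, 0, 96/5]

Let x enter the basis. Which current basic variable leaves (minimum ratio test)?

Column x entries and ratios — u1: -1/5 ≤ 0, skip; y: (16/5)/(2/5) = 8; u3: -6/5 ≤ 0, skip; u4: -1/5 ≤ 0, skip.
Smallest ratio is 8 in the row of y, so y leaves.

y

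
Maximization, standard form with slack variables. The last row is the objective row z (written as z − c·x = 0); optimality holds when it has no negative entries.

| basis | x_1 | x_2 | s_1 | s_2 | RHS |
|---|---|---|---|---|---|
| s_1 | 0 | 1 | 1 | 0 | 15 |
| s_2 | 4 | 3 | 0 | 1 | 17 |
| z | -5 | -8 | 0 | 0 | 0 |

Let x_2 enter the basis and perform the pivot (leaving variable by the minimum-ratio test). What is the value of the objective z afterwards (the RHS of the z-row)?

Ratio test on column x_2 — row 1: 15/1 = 15; row 2: 17/3 = 17/3. Minimum is 17/3 at row 2 (s_2 leaves); pivot element 3.
Pivot on row 2; the z-row RHS becomes 0 − (-8)·(17/3) = 136/3.

136/3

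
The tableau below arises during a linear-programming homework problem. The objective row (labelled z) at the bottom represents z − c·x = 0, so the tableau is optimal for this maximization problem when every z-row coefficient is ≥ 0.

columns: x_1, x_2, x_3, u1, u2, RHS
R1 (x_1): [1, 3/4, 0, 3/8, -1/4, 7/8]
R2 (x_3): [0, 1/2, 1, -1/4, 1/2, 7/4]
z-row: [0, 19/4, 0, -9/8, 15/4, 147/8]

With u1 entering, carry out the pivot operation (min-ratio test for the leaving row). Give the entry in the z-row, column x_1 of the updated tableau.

Ratio test on column u1 — row 1: (7/8)/(3/8) = 7/3; row 2: entry -1/4 ≤ 0. Minimum is 7/3 at row 1 (x_1 leaves); pivot element 3/8.
Divide row 1 by 3/8; eliminate column u1 from the other rows.
z-row update in column x_1: 0 − (-9/8)·(8/3) = 3.

3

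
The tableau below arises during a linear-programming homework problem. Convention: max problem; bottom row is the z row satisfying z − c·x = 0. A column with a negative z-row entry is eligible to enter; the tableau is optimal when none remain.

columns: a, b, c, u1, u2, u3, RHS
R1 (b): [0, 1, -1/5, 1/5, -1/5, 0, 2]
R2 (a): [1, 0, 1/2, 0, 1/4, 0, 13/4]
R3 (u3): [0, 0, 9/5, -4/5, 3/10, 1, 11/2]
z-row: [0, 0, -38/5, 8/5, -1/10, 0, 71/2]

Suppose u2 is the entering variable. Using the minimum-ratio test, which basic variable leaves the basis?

a

Column u2 entries and ratios — b: -1/5 ≤ 0, skip; a: (13/4)/(1/4) = 13; u3: (11/2)/(3/10) = 55/3.
Smallest ratio is 13 in the row of a, so a leaves.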